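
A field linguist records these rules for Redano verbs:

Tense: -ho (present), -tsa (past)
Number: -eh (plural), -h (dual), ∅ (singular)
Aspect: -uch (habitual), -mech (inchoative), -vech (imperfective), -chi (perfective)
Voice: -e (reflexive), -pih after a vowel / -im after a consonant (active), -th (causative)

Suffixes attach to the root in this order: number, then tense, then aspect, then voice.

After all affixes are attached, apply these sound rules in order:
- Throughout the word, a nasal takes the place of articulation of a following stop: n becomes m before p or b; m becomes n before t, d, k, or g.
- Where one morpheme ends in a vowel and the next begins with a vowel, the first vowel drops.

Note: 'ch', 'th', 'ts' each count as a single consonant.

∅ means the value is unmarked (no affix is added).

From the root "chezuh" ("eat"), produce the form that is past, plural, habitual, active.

chezuhehtsuchim

Attach number plural -eh → chezuheh.
Attach tense past -tsa → chezuhehtsa.
Attach aspect habitual -uch → chezuhehtsauch.
Attach voice active -im (after consonant 'ch') → chezuhehtsauchim.
Nasal assimilation: no change.
Apply vowel deletion: chezuhehtsauchim → chezuhehtsuchim.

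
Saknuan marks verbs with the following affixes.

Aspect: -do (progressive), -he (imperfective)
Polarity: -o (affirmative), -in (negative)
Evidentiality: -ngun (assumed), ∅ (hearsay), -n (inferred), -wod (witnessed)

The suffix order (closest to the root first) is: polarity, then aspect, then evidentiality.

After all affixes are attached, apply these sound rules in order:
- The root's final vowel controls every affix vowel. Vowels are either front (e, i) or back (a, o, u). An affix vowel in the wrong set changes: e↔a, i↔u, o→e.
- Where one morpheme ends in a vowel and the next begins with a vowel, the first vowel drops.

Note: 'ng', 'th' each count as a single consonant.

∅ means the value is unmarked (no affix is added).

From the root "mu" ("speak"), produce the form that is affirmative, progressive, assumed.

modongun

Attach polarity affirmative -o → muo.
Attach aspect progressive -do → muodo.
Attach evidentiality assumed -ngun → muodongun.
Vowel harmony: no change.
Apply vowel deletion: muodongun → modongun.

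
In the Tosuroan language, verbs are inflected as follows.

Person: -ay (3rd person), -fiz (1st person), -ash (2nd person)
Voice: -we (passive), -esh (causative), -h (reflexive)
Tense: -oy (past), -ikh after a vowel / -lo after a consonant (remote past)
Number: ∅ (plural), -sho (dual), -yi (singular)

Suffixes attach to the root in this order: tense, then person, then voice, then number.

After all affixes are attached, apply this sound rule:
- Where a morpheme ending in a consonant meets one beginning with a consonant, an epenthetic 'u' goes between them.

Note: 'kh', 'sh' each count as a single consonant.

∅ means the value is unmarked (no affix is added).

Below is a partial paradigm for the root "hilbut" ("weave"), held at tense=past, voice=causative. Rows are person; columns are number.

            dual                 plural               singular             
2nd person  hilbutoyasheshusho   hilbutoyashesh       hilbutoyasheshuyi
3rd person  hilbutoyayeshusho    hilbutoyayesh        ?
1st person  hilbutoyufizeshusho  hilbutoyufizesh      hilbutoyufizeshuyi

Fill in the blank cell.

hilbutoyayeshuyi

Attach tense past -oy → hilbutoy.
Attach person 3rd person -ay → hilbutoyay.
Attach voice causative -esh → hilbutoyayesh.
Attach number singular -yi → hilbutoyayeshyi.
Apply epenthesis: hilbutoyayeshyi → hilbutoyayeshuyi.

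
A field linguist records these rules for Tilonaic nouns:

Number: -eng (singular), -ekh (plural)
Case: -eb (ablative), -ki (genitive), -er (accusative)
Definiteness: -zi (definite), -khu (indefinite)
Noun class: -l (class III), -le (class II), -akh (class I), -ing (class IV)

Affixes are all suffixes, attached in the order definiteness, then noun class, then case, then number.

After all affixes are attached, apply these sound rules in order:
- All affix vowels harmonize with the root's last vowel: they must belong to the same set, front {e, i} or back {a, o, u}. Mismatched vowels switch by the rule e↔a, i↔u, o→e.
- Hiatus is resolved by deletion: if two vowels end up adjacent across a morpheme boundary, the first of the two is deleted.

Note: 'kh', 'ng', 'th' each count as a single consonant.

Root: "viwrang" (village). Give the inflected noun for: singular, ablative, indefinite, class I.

viwrangkhakhabang

Attach definiteness indefinite -khu → viwrangkhu.
Attach noun class class I -akh → viwrangkhuakh.
Attach case ablative -eb → viwrangkhuakheb.
Attach number singular -eng → viwrangkhuakhebeng.
Apply vowel harmony: viwrangkhuakhebeng → viwrangkhuakhabang.
Apply vowel deletion: viwrangkhuakhabang → viwrangkhakhabang.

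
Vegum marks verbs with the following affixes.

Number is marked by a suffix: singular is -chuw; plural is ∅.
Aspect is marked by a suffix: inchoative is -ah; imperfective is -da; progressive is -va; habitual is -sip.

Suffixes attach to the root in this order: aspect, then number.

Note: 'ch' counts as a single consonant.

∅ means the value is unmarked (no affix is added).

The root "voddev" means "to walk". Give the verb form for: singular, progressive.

Attach aspect progressive -va → voddevva.
Attach number singular -chuw → voddevvachuw.

voddevvachuw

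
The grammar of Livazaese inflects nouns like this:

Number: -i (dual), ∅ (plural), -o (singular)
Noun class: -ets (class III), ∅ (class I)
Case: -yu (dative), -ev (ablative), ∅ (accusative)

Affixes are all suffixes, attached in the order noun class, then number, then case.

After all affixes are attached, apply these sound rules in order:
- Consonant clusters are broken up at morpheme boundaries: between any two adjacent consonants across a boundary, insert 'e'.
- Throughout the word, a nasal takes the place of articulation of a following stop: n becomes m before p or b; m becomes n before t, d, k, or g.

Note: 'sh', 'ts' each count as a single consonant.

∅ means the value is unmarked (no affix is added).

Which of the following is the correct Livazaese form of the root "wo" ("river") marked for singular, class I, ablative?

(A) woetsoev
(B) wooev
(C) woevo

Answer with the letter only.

noun class = class I: zero marking, form stays wo.
Attach number singular -o → woo.
Attach case ablative -ev → wooev.
Epenthesis: no change.
Nasal assimilation: no change.
So the correct form is wooev, option (B).
(A) woetsoev is wrong: it uses class III instead of class I for noun class.
(C) woevo is wrong: it has the affixes in the wrong order.

B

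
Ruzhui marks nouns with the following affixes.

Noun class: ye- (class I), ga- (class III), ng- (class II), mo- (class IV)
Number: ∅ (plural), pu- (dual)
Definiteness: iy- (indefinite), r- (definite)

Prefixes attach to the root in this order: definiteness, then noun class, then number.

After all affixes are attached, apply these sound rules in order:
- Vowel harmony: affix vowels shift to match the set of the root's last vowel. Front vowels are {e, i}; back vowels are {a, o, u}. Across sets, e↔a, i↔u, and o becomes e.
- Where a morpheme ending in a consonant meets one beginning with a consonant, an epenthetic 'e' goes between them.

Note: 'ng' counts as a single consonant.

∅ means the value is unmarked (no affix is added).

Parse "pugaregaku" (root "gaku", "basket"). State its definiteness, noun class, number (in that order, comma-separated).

definite, class III, dual

Segment: pu-ga-r-gaku.
definiteness: r- → definite.
noun class: ga- → class III.
number: pu- → dual.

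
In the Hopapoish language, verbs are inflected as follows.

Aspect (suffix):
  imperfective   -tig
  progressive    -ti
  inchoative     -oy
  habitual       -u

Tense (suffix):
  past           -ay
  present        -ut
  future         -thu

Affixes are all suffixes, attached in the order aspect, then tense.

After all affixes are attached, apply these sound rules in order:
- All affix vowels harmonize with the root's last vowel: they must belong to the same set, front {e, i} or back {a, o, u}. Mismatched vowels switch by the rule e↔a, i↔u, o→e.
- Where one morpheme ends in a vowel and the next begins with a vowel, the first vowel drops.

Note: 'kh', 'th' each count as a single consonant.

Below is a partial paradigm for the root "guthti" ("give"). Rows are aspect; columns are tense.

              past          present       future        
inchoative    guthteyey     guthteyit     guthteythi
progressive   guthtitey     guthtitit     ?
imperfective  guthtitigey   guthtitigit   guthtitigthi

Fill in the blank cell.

Attach aspect progressive -ti → guthtiti.
Attach tense future -thu → guthtitithu.
Apply vowel harmony: guthtitithu → guthtitithi.
Vowel deletion: no change.

guthtitithi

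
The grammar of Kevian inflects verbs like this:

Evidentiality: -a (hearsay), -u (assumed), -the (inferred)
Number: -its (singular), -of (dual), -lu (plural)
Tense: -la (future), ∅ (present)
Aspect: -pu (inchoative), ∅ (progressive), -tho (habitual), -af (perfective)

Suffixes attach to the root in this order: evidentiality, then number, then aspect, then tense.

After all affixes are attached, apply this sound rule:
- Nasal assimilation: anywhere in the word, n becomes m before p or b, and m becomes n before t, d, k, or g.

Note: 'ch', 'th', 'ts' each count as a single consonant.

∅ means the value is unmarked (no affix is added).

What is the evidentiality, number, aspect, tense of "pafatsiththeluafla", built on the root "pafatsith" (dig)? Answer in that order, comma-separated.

inferred, plural, perfective, future

Segment: pafatsith-the-lu-af-la.
evidentiality: -the → inferred.
number: -lu → plural.
aspect: -af → perfective.
tense: -la → future.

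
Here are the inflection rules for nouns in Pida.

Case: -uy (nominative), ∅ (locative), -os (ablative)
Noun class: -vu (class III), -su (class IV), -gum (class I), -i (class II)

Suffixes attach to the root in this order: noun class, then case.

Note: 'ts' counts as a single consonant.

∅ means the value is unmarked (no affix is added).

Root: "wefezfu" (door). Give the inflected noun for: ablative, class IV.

Attach noun class class IV -su → wefezfusu.
Attach case ablative -os → wefezfusuos.

wefezfusuos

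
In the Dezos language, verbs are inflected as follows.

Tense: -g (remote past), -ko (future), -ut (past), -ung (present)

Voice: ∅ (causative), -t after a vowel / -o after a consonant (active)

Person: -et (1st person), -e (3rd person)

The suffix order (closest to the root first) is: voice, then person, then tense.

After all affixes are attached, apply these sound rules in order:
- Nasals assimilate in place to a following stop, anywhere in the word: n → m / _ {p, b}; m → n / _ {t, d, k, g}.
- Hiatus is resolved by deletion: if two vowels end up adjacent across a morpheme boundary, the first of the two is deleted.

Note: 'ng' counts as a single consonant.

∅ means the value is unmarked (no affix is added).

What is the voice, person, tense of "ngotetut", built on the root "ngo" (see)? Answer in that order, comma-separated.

active, 1st person, past

Segment: ngo-t-et-ut.
voice: -t/o → active.
person: -et → 1st person.
tense: -ut → past.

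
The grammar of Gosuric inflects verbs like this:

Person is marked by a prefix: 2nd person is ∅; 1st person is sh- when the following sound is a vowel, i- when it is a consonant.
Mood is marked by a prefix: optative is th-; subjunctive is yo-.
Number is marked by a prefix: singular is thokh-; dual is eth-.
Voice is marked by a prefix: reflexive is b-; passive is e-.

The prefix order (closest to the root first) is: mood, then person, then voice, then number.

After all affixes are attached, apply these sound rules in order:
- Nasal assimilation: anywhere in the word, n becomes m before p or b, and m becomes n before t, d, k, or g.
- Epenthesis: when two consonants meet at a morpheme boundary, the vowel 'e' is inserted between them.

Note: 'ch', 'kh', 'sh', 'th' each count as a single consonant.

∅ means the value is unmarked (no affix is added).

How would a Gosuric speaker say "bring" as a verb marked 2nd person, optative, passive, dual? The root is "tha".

ethethetha

Attach mood optative th- → ththa.
person = 2nd person: zero marking, form stays ththa.
Attach voice passive e- → eththa.
Attach number dual eth- → etheththa.
Nasal assimilation: no change.
Apply epenthesis: etheththa → ethethetha.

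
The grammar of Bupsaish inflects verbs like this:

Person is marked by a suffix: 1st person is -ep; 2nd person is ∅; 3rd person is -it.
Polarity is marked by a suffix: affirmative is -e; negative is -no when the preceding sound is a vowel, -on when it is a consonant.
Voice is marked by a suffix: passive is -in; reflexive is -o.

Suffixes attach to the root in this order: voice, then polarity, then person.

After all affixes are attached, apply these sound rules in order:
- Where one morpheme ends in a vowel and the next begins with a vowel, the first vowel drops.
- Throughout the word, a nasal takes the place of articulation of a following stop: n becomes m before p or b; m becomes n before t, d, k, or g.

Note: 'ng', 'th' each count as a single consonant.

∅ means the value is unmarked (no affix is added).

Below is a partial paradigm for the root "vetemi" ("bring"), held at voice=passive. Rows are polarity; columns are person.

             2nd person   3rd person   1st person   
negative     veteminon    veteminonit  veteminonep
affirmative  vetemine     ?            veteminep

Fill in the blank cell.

Attach voice passive -in → vetemiin.
Attach polarity affirmative -e → vetemiine.
Attach person 3rd person -it → vetemiineit.
Apply vowel deletion: vetemiineit → veteminit.
Nasal assimilation: no change.

veteminit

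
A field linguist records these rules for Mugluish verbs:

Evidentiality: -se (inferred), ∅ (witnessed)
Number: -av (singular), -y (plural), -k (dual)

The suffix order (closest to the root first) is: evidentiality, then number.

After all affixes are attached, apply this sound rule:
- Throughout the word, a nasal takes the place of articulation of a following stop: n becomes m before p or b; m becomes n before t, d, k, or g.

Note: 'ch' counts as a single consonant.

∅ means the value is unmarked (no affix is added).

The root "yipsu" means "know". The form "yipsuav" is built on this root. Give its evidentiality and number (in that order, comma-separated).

Segment: yipsu-av.
evidentiality: ∅ → witnessed.
number: -av → singular.

witnessed, singular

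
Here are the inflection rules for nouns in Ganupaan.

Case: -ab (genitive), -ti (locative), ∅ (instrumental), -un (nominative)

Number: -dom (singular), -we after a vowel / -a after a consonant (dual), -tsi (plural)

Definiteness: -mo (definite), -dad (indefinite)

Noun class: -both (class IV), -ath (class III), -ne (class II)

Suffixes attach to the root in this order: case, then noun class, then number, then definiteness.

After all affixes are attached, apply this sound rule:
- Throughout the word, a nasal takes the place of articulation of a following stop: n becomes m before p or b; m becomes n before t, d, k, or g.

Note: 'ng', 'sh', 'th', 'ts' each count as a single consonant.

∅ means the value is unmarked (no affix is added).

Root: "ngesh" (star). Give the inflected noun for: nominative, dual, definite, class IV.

ngeshumbothamo

Attach case nominative -un → ngeshun.
Attach noun class class IV -both → ngeshunboth.
Attach number dual -a (after consonant 'th') → ngeshunbotha.
Attach definiteness definite -mo → ngeshunbothamo.
Apply nasal assimilation: ngeshunbothamo → ngeshumbothamo.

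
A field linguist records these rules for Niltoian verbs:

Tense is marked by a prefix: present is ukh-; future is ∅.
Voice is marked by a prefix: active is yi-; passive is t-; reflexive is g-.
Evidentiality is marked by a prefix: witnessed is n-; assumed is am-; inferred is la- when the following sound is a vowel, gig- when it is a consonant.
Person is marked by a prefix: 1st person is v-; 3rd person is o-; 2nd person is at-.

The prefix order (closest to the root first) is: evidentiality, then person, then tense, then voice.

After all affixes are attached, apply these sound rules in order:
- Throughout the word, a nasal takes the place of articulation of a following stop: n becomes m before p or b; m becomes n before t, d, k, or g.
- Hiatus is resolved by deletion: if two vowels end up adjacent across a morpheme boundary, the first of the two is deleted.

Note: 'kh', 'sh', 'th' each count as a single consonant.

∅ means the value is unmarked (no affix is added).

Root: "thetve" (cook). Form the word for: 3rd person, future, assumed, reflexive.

Attach evidentiality assumed am- → amthetve.
Attach person 3rd person o- → oamthetve.
tense = future: zero marking, form stays oamthetve.
Attach voice reflexive g- → goamthetve.
Nasal assimilation: no change.
Apply vowel deletion: goamthetve → gamthetve.

gamthetve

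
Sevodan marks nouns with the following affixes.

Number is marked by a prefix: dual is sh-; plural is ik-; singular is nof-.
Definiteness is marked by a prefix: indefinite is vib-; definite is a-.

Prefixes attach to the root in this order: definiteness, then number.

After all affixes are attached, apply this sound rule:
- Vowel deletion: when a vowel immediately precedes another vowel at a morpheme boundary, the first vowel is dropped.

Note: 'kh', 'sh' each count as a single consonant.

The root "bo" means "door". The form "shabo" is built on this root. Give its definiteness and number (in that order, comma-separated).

Segment: sh-a-bo.
definiteness: a- → definite.
number: sh- → dual.

definite, dual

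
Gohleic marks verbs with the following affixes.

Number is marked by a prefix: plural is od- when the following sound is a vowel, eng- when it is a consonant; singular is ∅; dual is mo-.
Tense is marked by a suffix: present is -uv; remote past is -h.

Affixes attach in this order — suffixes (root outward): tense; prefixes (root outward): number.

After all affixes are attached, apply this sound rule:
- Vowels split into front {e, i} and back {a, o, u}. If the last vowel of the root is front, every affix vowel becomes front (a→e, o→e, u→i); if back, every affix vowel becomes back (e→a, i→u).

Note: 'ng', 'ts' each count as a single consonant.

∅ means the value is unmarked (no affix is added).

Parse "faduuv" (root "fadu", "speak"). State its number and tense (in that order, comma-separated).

Segment: fadu-uv.
number: ∅ → singular.
tense: -uv → present.

singular, present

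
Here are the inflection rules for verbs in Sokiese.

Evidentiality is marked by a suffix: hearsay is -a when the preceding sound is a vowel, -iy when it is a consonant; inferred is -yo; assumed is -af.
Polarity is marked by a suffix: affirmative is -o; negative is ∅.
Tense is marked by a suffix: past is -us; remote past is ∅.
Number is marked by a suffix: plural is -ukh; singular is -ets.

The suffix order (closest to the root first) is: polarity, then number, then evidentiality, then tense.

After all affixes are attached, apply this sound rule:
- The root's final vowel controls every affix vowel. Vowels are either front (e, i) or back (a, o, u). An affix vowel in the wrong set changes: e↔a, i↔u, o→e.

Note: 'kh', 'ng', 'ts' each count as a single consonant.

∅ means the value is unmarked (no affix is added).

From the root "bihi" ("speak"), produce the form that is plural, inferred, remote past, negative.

polarity = negative: zero marking, form stays bihi.
Attach number plural -ukh → bihiukh.
Attach evidentiality inferred -yo → bihiukhyo.
tense = remote past: zero marking, form stays bihiukhyo.
Apply vowel harmony: bihiukhyo → bihiikhye.

bihiikhye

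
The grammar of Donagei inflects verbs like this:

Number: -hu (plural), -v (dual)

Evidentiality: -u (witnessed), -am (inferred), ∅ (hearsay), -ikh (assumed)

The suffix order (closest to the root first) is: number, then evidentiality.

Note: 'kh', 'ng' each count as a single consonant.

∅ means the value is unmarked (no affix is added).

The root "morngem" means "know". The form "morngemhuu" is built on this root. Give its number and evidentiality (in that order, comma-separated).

Segment: morngem-hu-u.
number: -hu → plural.
evidentiality: -u → witnessed.

plural, witnessed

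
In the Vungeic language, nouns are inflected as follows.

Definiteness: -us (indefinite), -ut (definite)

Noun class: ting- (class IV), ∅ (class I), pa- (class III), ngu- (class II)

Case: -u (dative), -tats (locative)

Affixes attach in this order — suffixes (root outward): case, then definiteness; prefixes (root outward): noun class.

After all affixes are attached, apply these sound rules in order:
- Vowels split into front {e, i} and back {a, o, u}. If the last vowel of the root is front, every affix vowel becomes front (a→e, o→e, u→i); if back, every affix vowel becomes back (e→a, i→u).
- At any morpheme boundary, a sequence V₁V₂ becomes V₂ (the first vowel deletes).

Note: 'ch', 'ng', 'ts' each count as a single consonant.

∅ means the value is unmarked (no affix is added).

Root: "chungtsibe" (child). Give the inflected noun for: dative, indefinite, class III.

pechungtsibis

Attach case dative -u → chungtsibeu.
Attach definiteness indefinite -us → chungtsibeuus.
Attach noun class class III pa- → pachungtsibeuus.
Apply vowel harmony: pachungtsibeuus → pechungtsibeiis.
Apply vowel deletion: pechungtsibeiis → pechungtsibis.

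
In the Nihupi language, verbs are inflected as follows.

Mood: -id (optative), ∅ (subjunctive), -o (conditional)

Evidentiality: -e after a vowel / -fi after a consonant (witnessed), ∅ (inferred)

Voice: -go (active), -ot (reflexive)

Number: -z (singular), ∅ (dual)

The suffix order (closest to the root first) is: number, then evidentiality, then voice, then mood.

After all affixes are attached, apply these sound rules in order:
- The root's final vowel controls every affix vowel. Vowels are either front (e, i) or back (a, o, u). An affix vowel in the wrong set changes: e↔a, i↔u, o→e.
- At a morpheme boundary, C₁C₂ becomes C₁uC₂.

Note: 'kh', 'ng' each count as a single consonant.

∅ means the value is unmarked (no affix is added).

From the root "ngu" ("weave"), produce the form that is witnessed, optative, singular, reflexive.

nguzufuotud

Attach number singular -z → nguz.
Attach evidentiality witnessed -fi (after consonant 'z') → nguzfi.
Attach voice reflexive -ot → nguzfiot.
Attach mood optative -id → nguzfiotid.
Apply vowel harmony: nguzfiotid → nguzfuotud.
Apply epenthesis: nguzfuotud → nguzufuotud.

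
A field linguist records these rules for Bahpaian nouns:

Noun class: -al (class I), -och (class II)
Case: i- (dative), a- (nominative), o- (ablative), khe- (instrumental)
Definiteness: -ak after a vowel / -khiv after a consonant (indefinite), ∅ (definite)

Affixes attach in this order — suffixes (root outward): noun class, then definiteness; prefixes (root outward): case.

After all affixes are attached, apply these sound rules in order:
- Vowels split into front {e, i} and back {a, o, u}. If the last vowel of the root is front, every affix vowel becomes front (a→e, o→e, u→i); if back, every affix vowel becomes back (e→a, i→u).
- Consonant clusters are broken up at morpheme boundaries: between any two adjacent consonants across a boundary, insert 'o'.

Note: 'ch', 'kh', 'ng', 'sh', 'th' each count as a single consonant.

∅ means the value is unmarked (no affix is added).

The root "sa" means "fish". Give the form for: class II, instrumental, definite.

khasaoch

Attach noun class class II -och → saoch.
Attach case instrumental khe- → khesaoch.
definiteness = definite: zero marking, form stays khesaoch.
Apply vowel harmony: khesaoch → khasaoch.
Epenthesis: no change.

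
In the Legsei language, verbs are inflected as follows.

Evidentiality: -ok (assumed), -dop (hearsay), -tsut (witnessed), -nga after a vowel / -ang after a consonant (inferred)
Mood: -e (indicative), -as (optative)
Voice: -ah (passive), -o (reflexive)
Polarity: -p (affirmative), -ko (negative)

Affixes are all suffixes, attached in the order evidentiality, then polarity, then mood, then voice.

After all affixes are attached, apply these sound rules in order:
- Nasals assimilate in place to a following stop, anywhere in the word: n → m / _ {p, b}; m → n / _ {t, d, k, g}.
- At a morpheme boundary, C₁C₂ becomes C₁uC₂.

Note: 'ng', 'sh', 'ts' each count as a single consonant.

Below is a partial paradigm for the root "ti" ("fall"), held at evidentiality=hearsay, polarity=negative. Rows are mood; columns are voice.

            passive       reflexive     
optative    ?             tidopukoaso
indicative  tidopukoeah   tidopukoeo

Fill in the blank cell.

Attach evidentiality hearsay -dop → tidop.
Attach polarity negative -ko → tidopko.
Attach mood optative -as → tidopkoas.
Attach voice passive -ah → tidopkoasah.
Nasal assimilation: no change.
Apply epenthesis: tidopkoasah → tidopukoasah.

tidopukoasah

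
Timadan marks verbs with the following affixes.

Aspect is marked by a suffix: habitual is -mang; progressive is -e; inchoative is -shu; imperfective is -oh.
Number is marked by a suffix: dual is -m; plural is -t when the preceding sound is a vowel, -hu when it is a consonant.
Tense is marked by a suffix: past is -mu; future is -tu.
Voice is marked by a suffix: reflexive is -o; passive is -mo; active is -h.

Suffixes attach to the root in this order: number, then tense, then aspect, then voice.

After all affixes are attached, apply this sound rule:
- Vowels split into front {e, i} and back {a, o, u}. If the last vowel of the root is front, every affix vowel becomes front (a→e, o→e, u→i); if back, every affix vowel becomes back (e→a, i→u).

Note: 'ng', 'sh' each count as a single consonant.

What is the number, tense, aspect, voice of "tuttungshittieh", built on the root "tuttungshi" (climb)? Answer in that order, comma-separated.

plural, future, progressive, active

Segment: tuttungshi-t-tu-e-h.
number: -t/hu → plural.
tense: -tu → future.
aspect: -e → progressive.
voice: -h → active.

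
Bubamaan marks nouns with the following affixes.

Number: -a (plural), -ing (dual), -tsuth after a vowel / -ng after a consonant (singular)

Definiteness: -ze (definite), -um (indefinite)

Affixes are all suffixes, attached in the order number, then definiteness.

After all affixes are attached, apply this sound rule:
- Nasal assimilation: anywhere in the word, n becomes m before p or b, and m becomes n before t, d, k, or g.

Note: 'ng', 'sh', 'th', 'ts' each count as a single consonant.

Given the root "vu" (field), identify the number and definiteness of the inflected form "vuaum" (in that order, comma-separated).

Segment: vu-a-um.
number: -a → plural.
definiteness: -um → indefinite.

plural, indefinite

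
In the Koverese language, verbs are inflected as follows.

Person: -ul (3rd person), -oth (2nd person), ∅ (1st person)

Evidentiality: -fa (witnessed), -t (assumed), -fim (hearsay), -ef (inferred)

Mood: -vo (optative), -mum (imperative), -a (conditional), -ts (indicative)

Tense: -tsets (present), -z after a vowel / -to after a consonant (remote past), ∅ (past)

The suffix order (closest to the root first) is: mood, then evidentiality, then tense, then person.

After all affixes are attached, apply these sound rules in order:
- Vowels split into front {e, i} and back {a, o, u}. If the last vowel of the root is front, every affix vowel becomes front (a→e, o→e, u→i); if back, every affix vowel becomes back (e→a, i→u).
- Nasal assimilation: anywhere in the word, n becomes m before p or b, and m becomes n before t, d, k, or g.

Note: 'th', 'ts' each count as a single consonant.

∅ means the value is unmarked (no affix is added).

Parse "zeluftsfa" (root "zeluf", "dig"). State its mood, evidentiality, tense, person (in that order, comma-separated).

indicative, witnessed, past, 1st person

Segment: zeluf-ts-fa.
mood: -ts → indicative.
evidentiality: -fa → witnessed.
tense: ∅ → past.
person: ∅ → 1st person.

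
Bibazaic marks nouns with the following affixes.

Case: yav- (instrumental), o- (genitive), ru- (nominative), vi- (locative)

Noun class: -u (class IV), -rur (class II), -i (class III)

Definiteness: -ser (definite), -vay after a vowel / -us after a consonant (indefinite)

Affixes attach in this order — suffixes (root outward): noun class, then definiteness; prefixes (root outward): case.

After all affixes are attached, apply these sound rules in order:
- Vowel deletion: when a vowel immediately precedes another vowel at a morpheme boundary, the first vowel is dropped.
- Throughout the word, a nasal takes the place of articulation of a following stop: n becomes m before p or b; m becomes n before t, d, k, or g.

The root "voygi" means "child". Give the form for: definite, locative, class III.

vivoygiser

Attach case locative vi- → vivoygi.
Attach noun class class III -i → vivoygii.
Attach definiteness definite -ser → vivoygiiser.
Apply vowel deletion: vivoygiiser → vivoygiser.
Nasal assimilation: no change.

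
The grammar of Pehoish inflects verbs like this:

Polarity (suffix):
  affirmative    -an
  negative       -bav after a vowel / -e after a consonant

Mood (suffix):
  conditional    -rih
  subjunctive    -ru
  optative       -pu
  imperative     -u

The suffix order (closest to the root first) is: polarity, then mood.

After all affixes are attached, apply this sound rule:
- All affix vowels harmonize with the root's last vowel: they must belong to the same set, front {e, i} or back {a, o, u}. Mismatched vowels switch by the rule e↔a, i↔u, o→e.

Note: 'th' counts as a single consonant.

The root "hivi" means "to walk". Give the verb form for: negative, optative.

hivibevpi

Attach polarity negative -bav (after vowel 'i') → hivibav.
Attach mood optative -pu → hivibavpu.
Apply vowel harmony: hivibavpu → hivibevpi.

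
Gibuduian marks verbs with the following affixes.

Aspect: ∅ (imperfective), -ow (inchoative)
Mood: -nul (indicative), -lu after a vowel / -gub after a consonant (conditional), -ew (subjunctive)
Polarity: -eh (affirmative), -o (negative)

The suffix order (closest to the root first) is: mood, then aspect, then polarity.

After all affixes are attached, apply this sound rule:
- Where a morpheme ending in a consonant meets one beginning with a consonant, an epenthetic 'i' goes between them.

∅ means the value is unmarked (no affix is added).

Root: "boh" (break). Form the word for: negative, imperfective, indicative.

bohinulo

Attach mood indicative -nul → bohnul.
aspect = imperfective: zero marking, form stays bohnul.
Attach polarity negative -o → bohnulo.
Apply epenthesis: bohnulo → bohinulo.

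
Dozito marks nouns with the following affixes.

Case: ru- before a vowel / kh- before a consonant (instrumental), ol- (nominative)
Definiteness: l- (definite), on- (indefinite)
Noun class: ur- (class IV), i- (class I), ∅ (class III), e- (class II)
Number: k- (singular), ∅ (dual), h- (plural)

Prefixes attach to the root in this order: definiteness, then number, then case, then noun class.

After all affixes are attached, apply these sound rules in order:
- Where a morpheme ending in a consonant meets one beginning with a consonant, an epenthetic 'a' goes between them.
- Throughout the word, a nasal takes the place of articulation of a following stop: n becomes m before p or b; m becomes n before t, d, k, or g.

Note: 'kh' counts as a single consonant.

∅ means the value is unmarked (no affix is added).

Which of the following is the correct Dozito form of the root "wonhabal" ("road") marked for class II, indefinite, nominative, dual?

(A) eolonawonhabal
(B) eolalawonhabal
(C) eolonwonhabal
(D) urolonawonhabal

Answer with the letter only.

A

Attach definiteness indefinite on- → onwonhabal.
number = dual: zero marking, form stays onwonhabal.
Attach case nominative ol- → olonwonhabal.
Attach noun class class II e- → eolonwonhabal.
Apply epenthesis: eolonwonhabal → eolonawonhabal.
Nasal assimilation: no change.
So the correct form is eolonawonhabal, option (A).
(B) eolalawonhabal is wrong: it uses definite instead of indefinite for definiteness.
(C) eolonwonhabal is wrong: it fails to apply the sound rule(s).
(D) urolonawonhabal is wrong: it uses class IV instead of class II for noun class.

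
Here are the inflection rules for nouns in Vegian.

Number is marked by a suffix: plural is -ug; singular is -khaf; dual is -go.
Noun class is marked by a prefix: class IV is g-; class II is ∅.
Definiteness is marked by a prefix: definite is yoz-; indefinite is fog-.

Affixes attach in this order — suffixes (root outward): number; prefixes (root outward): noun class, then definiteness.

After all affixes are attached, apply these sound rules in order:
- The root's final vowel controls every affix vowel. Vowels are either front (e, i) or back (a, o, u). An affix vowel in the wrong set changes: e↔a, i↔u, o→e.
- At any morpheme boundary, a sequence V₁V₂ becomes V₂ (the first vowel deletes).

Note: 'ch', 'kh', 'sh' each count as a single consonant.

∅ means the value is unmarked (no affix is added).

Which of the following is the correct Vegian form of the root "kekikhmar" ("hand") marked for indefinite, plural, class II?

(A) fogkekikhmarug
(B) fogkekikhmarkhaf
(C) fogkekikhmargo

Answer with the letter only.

noun class = class II: zero marking, form stays kekikhmar.
Attach definiteness indefinite fog- → fogkekikhmar.
Attach number plural -ug → fogkekikhmarug.
Vowel harmony: no change.
Vowel deletion: no change.
So the correct form is fogkekikhmarug, option (A).
(C) fogkekikhmargo is wrong: it uses dual instead of plural for number.
(B) fogkekikhmarkhaf is wrong: it uses singular instead of plural for number.

A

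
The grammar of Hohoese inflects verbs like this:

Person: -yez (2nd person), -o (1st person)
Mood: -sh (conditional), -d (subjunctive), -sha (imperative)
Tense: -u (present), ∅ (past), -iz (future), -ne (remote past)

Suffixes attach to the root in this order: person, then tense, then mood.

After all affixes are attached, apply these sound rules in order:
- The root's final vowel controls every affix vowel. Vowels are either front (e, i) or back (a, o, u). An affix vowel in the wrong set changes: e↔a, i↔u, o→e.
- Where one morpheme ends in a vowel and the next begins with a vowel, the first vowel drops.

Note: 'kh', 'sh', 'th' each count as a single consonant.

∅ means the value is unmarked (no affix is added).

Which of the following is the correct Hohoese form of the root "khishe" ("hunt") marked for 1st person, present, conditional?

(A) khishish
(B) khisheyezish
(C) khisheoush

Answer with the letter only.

Attach person 1st person -o → khisheo.
Attach tense present -u → khisheou.
Attach mood conditional -sh → khisheoush.
Apply vowel harmony: khisheoush → khisheeish.
Apply vowel deletion: khisheeish → khishish.
So the correct form is khishish, option (A).
(B) khisheyezish is wrong: it uses 2nd person instead of 1st person for person.
(C) khisheoush is wrong: it fails to apply the sound rule(s).

A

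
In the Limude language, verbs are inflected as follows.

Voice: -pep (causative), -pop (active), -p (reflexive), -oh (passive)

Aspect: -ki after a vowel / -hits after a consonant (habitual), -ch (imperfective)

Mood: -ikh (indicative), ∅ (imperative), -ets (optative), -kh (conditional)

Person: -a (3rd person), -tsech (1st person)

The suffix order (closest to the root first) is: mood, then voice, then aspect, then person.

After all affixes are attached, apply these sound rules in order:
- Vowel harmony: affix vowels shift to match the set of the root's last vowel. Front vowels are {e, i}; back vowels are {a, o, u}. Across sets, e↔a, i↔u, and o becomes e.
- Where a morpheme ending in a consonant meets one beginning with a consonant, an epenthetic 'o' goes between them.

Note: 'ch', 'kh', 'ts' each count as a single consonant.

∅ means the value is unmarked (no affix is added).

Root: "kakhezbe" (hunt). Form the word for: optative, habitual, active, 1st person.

kakhezbeetsopepohitsotsech

Attach mood optative -ets → kakhezbeets.
Attach voice active -pop → kakhezbeetspop.
Attach aspect habitual -hits (after consonant 'p') → kakhezbeetspophits.
Attach person 1st person -tsech → kakhezbeetspophitstsech.
Apply vowel harmony: kakhezbeetspophitstsech → kakhezbeetspephitstsech.
Apply epenthesis: kakhezbeetspephitstsech → kakhezbeetsopepohitsotsech.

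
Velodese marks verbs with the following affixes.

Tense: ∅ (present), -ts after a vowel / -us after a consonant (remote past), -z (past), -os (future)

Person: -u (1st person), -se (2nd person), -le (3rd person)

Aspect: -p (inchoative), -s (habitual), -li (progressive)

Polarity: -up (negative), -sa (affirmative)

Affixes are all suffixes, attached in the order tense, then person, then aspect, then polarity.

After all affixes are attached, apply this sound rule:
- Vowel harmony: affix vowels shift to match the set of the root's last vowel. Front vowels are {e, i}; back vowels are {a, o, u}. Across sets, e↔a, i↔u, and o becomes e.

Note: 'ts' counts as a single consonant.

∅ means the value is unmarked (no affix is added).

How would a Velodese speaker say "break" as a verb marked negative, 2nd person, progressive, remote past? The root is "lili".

lilitsseliip

Attach tense remote past -ts (after vowel 'i') → lilits.
Attach person 2nd person -se → lilitsse.
Attach aspect progressive -li → lilitsseli.
Attach polarity negative -up → lilitsseliup.
Apply vowel harmony: lilitsseliup → lilitsseliip.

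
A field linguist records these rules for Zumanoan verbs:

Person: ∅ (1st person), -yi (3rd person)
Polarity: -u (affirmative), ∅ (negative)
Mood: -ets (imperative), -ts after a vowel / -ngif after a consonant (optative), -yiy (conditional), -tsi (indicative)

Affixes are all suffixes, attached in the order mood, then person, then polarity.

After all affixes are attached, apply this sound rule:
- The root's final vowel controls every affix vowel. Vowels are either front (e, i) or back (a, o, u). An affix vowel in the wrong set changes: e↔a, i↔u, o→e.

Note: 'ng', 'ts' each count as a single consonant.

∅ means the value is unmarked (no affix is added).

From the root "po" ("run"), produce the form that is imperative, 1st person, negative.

Attach mood imperative -ets → poets.
person = 1st person: zero marking, form stays poets.
polarity = negative: zero marking, form stays poets.
Apply vowel harmony: poets → poats.

poats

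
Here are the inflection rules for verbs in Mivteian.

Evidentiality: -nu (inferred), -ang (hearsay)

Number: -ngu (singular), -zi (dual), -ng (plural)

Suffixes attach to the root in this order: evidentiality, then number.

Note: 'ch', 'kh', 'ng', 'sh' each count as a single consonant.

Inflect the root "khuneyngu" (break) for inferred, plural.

khuneyngunung

Attach evidentiality inferred -nu → khuneyngunu.
Attach number plural -ng → khuneyngunung.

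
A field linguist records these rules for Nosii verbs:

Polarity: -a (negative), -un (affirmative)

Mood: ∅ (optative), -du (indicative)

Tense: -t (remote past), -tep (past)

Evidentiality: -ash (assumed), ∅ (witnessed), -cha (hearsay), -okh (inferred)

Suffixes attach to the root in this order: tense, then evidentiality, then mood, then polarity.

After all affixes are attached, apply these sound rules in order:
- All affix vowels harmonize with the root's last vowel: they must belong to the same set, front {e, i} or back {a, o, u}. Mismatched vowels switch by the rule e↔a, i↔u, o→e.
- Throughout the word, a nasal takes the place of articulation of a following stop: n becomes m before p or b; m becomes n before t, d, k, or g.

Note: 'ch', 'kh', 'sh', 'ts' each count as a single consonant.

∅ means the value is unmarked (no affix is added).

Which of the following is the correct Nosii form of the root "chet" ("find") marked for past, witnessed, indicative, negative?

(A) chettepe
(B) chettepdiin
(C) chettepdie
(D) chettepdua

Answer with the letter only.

C

Attach tense past -tep → chettep.
evidentiality = witnessed: zero marking, form stays chettep.
Attach mood indicative -du → chettepdu.
Attach polarity negative -a → chettepdua.
Apply vowel harmony: chettepdua → chettepdie.
Nasal assimilation: no change.
So the correct form is chettepdie, option (C).
(A) chettepe is wrong: it uses optative instead of indicative for mood.
(D) chettepdua is wrong: it fails to apply the sound rule(s).
(B) chettepdiin is wrong: it uses affirmative instead of negative for polarity.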